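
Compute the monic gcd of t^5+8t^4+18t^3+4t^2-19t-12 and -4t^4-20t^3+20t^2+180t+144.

t^3+8t^2+19t+12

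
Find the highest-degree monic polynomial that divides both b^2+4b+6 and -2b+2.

1

Euclidean algorithm in ℚ[b]:
  b^2+4b+6 = (-(1/2)b-5/2)(-2b+2) + (11)
  -2b+2 = (-(2/11)b+2/11)(11) + (0)
The last nonzero remainder is the constant 11, so the polynomials are coprime and gcd = 1.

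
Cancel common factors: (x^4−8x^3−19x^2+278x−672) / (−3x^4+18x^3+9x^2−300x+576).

(−x^2+x+42)/(3x^2+3x−36)

Euclidean algorithm in ℚ[x]:
  x^4−8x^3−19x^2+278x−672 = (−1/3)(−3x^4+18x^3+9x^2−300x+576) + (−2x^3−16x^2+178x−480)
  −3x^4+18x^3+9x^2−300x+576 = ((3/2)x−21)(−2x^3−16x^2+178x−480) + (−594x^2+4158x−9504)
  −2x^3−16x^2+178x−480 = ((1/297)x+5/99)(−594x^2+4158x−9504) + (0)
Last nonzero remainder: −594x^2+4158x−9504. Dividing through by −594 gives the monic gcd x^2−7x+16.
Cancel x^2−7x+16 from numerator and denominator to get the reduced form.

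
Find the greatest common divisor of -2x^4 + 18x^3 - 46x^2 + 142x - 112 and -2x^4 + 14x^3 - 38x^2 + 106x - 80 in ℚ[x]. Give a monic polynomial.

x^3 - 2x^2 + 9x - 8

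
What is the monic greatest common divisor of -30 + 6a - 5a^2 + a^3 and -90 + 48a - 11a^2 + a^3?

Repeated division with remainder:
  a^3 - 5a^2 + 6a - 30 = (a^3 - 11a^2 + 48a - 90) + (6a^2 - 42a + 60)
  a^3 - 11a^2 + 48a - 90 = ((1/6)a - 2/3)(6a^2 - 42a + 60) + (10a - 50)
  6a^2 - 42a + 60 = ((3/5)a - 6/5)(10a - 50) + (0)
Last nonzero remainder: 10a - 50. Dividing through by 10 gives the monic gcd a - 5.

-5 + a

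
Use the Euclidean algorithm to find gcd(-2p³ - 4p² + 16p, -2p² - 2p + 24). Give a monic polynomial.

p + 4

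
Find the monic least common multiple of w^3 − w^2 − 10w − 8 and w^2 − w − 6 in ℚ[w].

w^4 − 4w^3 − 7w^2 + 22w + 24

Euclidean algorithm in ℚ[w]:
  w^3 − w^2 − 10w − 8 = (w)(w^2 − w − 6) + (−4w − 8)
  w^2 − w − 6 = (−(1/4)w + 3/4)(−4w − 8) + (0)
Last nonzero remainder: −4w − 8. Dividing through by −4 gives the monic gcd w + 2.
Then lcm(f, g) = f·g / gcd(f, g); expanding and making the result monic gives the answer.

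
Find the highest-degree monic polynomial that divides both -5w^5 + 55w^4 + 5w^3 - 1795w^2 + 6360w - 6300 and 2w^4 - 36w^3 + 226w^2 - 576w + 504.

Repeated division with remainder:
  -5w^5 + 55w^4 + 5w^3 - 1795w^2 + 6360w - 6300 = (-(5/2)w - 35/2)(2w^4 - 36w^3 + 226w^2 - 576w + 504) + (-60w^3 + 720w^2 - 2460w + 2520)
  2w^4 - 36w^3 + 226w^2 - 576w + 504 = (-(1/30)w + 1/5)(-60w^3 + 720w^2 - 2460w + 2520) + (0)
Last nonzero remainder: -60w^3 + 720w^2 - 2460w + 2520. Dividing through by -60 gives the monic gcd w^3 - 12w^2 + 41w - 42.

w^3 - 12w^2 + 41w - 42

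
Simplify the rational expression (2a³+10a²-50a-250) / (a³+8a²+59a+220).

(2a²-50)/(a²+3a+44)

Euclidean algorithm in ℚ[a]:
  2a³+10a²-50a-250 = (2)(a³+8a²+59a+220) + (-6a²-168a-690)
  a³+8a²+59a+220 = (-(1/6)a+10/3)(-6a²-168a-690) + (504a+2520)
  -6a²-168a-690 = (-(1/84)a-23/84)(504a+2520) + (0)
Last nonzero remainder: 504a+2520. Dividing through by 504 gives the monic gcd a+5.
Cancel a+5 from numerator and denominator to get the reduced form.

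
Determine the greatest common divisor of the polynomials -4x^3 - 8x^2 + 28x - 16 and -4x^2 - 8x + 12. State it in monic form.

x - 1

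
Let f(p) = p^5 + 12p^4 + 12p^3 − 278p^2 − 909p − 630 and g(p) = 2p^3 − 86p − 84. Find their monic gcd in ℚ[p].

p^2 + 7p + 6

Repeated division with remainder:
  p^5 + 12p^4 + 12p^3 − 278p^2 − 909p − 630 = ((1/2)p^2 + 6p + 55/2)(2p^3 − 86p − 84) + (280p^2 + 1960p + 1680)
  2p^3 − 86p − 84 = ((1/140)p − 1/20)(280p^2 + 1960p + 1680) + (0)
Last nonzero remainder: 280p^2 + 1960p + 1680. Dividing through by 280 gives the monic gcd p^2 + 7p + 6.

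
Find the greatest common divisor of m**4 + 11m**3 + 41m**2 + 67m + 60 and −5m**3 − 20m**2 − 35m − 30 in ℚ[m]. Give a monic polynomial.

m**2 + 2m + 3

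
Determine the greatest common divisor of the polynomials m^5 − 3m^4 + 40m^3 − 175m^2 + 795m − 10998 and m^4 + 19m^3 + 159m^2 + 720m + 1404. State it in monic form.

m^2 + 7m + 39

Repeated division with remainder:
  m^5 − 3m^4 + 40m^3 − 175m^2 + 795m − 10998 = (m − 22)(m^4 + 19m^3 + 159m^2 + 720m + 1404) + (299m^3 + 2603m^2 + 15231m + 19890)
  m^4 + 19m^3 + 159m^2 + 720m + 1404 = ((1/299)m + 3078/89401)(299m^3 + 2603m^2 + 15231m + 19890) + ((1648656/89401)m^2 + (11540592/89401)m + 4945968/6877)
  299m^3 + 2603m^2 + 15231m + 19890 = ((26730899/1648656)m + 7599085/274776)((1648656/89401)m^2 + (11540592/89401)m + 4945968/6877) + (0)
Last nonzero remainder: (1648656/89401)m^2 + (11540592/89401)m + 4945968/6877. Dividing through by 1648656/89401 gives the monic gcd m^2 + 7m + 39.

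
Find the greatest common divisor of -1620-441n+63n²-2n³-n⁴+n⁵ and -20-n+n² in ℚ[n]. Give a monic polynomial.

-20-n+n²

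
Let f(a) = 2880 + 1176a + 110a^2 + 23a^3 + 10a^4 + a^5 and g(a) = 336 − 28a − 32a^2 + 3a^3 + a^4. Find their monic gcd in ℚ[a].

24 + 10a + a^2

By polynomial division,
  a^5 + 10a^4 + 23a^3 + 110a^2 + 1176a + 2880 = (a + 7)(a^4 + 3a^3 − 32a^2 − 28a + 336) + (34a^3 + 362a^2 + 1036a + 528)
  a^4 + 3a^3 − 32a^2 − 28a + 336 = ((1/34)a − 65/289)(34a^3 + 362a^2 + 1036a + 528) + ((5476/289)a^2 + (54760/289)a + 131424/289)
  34a^3 + 362a^2 + 1036a + 528 = ((4913/2738)a + 3179/2738)((5476/289)a^2 + (54760/289)a + 131424/289) + (0)
Last nonzero remainder: (5476/289)a^2 + (54760/289)a + 131424/289. Dividing through by 5476/289 gives the monic gcd a^2 + 10a + 24.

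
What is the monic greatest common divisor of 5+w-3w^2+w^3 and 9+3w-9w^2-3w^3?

1+w

By polynomial division,
  w^3-3w^2+w+5 = (-1/3)(-3w^3-9w^2+3w+9) + (-6w^2+2w+8)
  -3w^3-9w^2+3w+9 = ((1/2)w+5/3)(-6w^2+2w+8) + (-(13/3)w-13/3)
  -6w^2+2w+8 = ((18/13)w-24/13)(-(13/3)w-13/3) + (0)
Last nonzero remainder: -(13/3)w-13/3. Dividing through by -13/3 gives the monic gcd w+1.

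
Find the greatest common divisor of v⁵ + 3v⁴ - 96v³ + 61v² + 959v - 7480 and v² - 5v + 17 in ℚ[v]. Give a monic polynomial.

v² - 5v + 17

Apply the Euclidean algorithm:
  v⁵ + 3v⁴ - 96v³ + 61v² + 959v - 7480 = (v³ + 8v² - 73v - 440)(v² - 5v + 17) + (0)
The last nonzero remainder v² - 5v + 17 is already monic.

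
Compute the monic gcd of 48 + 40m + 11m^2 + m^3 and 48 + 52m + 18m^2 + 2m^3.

12 + 7m + m^2

Euclidean algorithm in ℚ[m]:
  m^3 + 11m^2 + 40m + 48 = (1/2)(2m^3 + 18m^2 + 52m + 48) + (2m^2 + 14m + 24)
  2m^3 + 18m^2 + 52m + 48 = (m + 2)(2m^2 + 14m + 24) + (0)
Last nonzero remainder: 2m^2 + 14m + 24. Dividing through by 2 gives the monic gcd m^2 + 7m + 12.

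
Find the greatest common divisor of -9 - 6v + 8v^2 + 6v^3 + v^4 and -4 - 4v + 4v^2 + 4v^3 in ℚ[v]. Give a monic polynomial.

-1 + v^2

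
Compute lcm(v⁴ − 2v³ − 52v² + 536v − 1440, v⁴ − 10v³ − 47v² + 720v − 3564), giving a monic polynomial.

v⁶ − 4v⁵ − 147v⁴ + 838v³ + 2636v² − 50184v + 142560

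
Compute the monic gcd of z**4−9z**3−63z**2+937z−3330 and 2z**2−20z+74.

z**2−10z+37

Repeated division with remainder:
  z**4−9z**3−63z**2+937z−3330 = ((1/2)z**2+(1/2)z−45)(2z**2−20z+74) + (0)
Last nonzero remainder: 2z**2−20z+74. Dividing through by 2 gives the monic gcd z**2−10z+37.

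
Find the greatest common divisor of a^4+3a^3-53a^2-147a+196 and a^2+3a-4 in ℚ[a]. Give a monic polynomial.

By polynomial division,
  a^4+3a^3-53a^2-147a+196 = (a^2-49)(a^2+3a-4) + (0)
The last nonzero remainder a^2+3a-4 is already monic.

a^2+3a-4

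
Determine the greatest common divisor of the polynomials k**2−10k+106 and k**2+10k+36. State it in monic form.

Repeated division with remainder:
  k**2−10k+106 = (k**2+10k+36) + (−20k+70)
  k**2+10k+36 = (−(1/20)k−27/40)(−20k+70) + (333/4)
  −20k+70 = (−(80/333)k+280/333)(333/4) + (0)
The last nonzero remainder is the constant 333/4, so the polynomials are coprime and gcd = 1.

1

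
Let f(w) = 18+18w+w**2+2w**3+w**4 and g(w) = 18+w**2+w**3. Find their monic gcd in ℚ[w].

By polynomial division,
  w**4+2w**3+w**2+18w+18 = (w+1)(w**3+w**2+18) + (0)
The last nonzero remainder w**3+w**2+18 is already monic.

18+w**2+w**3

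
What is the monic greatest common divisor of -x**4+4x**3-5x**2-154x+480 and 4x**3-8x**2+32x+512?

x**2-6x+32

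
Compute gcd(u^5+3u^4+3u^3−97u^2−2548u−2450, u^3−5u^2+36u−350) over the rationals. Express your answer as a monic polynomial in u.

u^3−5u^2+36u−350

Repeated division with remainder:
  u^5+3u^4+3u^3−97u^2−2548u−2450 = (u^2+8u+7)(u^3−5u^2+36u−350) + (0)
The last nonzero remainder u^3−5u^2+36u−350 is already monic.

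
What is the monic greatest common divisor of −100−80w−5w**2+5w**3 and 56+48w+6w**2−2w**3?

Apply the Euclidean algorithm:
  5w**3−5w**2−80w−100 = (−5/2)(−2w**3+6w**2+48w+56) + (10w**2+40w+40)
  −2w**3+6w**2+48w+56 = (−(1/5)w+7/5)(10w**2+40w+40) + (0)
Last nonzero remainder: 10w**2+40w+40. Dividing through by 10 gives the monic gcd w**2+4w+4.

4+4w+w**2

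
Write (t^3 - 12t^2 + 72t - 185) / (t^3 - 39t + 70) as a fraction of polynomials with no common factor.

Euclidean algorithm in ℚ[t]:
  t^3 - 12t^2 + 72t - 185 = (t^3 - 39t + 70) + (-12t^2 + 111t - 255)
  t^3 - 39t + 70 = (-(1/12)t - 37/48)(-12t^2 + 111t - 255) + ((405/16)t - 2025/16)
  -12t^2 + 111t - 255 = (-(64/135)t + 272/135)((405/16)t - 2025/16) + (0)
Last nonzero remainder: (405/16)t - 2025/16. Dividing through by 405/16 gives the monic gcd t - 5.
Cancel t - 5 from numerator and denominator to get the reduced form.

(t^2 - 7t + 37)/(t^2 + 5t - 14)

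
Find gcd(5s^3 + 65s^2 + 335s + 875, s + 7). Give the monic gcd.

s + 7

Repeated division with remainder:
  5s^3 + 65s^2 + 335s + 875 = (5s^2 + 30s + 125)(s + 7) + (0)
The last nonzero remainder s + 7 is already monic.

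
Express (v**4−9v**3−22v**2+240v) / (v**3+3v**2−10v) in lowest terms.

By polynomial division,
  v**4−9v**3−22v**2+240v = (v−12)(v**3+3v**2−10v) + (24v**2+120v)
  v**3+3v**2−10v = ((1/24)v−1/12)(24v**2+120v) + (0)
Last nonzero remainder: 24v**2+120v. Dividing through by 24 gives the monic gcd v**2+5v.
Cancel v**2+5v from numerator and denominator to get the reduced form.

(v**2−14v+48)/(v−2)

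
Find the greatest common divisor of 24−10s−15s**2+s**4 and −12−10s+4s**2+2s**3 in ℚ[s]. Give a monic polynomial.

Repeated division with remainder:
  s**4−15s**2−10s+24 = ((1/2)s−1)(2s**3+4s**2−10s−12) + (−6s**2−14s+12)
  2s**3+4s**2−10s−12 = (−(1/3)s+1/9)(−6s**2−14s+12) + (−(40/9)s−40/3)
  −6s**2−14s+12 = ((27/20)s−9/10)(−(40/9)s−40/3) + (0)
Last nonzero remainder: −(40/9)s−40/3. Dividing through by −40/9 gives the monic gcd s+3.

3+s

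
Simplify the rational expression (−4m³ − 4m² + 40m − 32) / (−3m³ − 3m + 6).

Repeated division with remainder:
  −4m³ − 4m² + 40m − 32 = (4/3)(−3m³ − 3m + 6) + (−4m² + 44m − 40)
  −3m³ − 3m + 6 = ((3/4)m + 33/4)(−4m² + 44m − 40) + (−336m + 336)
  −4m² + 44m − 40 = ((1/84)m − 5/42)(−336m + 336) + (0)
Last nonzero remainder: −336m + 336. Dividing through by −336 gives the monic gcd m − 1.
Cancel m − 1 from numerator and denominator to get the reduced form.

(4m² + 8m − 32)/(3m² + 3m + 6)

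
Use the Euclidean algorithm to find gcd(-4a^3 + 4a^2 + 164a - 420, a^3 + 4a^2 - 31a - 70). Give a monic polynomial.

By polynomial division,
  -4a^3 + 4a^2 + 164a - 420 = (-4)(a^3 + 4a^2 - 31a - 70) + (20a^2 + 40a - 700)
  a^3 + 4a^2 - 31a - 70 = ((1/20)a + 1/10)(20a^2 + 40a - 700) + (0)
Last nonzero remainder: 20a^2 + 40a - 700. Dividing through by 20 gives the monic gcd a^2 + 2a - 35.

a^2 + 2a - 35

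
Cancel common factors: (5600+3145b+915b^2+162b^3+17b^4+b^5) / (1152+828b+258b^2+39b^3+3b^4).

(175+60b+10b^2+b^3)/(36+18b+3b^2)

Apply the Euclidean algorithm:
  b^5+17b^4+162b^3+915b^2+3145b+5600 = ((1/3)b+4/3)(3b^4+39b^3+258b^2+828b+1152) + (24b^3+295b^2+1657b+4064)
  3b^4+39b^3+258b^2+828b+1152 = ((1/8)b+17/192)(24b^3+295b^2+1657b+4064) + ((4753/192)b^2+(33271/192)b+4753/6)
  24b^3+295b^2+1657b+4064 = ((4608/4753)b+24384/4753)((4753/192)b^2+(33271/192)b+4753/6) + (0)
Last nonzero remainder: (4753/192)b^2+(33271/192)b+4753/6. Dividing through by 4753/192 gives the monic gcd b^2+7b+32.
Cancel b^2+7b+32 from numerator and denominator to get the reduced form.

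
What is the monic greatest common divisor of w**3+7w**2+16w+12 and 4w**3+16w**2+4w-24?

w**2+5w+6

Euclidean algorithm in ℚ[w]:
  w**3+7w**2+16w+12 = (1/4)(4w**3+16w**2+4w-24) + (3w**2+15w+18)
  4w**3+16w**2+4w-24 = ((4/3)w-4/3)(3w**2+15w+18) + (0)
Last nonzero remainder: 3w**2+15w+18. Dividing through by 3 gives the monic gcd w**2+5w+6.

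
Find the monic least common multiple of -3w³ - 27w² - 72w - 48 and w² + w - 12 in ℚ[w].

w⁴ + 6w³ - 3w² - 56w - 48

Repeated division with remainder:
  -3w³ - 27w² - 72w - 48 = (-3w - 24)(w² + w - 12) + (-84w - 336)
  w² + w - 12 = (-(1/84)w + 1/28)(-84w - 336) + (0)
Last nonzero remainder: -84w - 336. Dividing through by -84 gives the monic gcd w + 4.
Then lcm(f, g) = f·g / gcd(f, g); expanding and making the result monic gives the answer.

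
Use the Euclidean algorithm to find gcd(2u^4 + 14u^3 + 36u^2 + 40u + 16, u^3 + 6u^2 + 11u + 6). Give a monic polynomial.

u^2 + 3u + 2

Repeated division with remainder:
  2u^4 + 14u^3 + 36u^2 + 40u + 16 = (2u + 2)(u^3 + 6u^2 + 11u + 6) + (2u^2 + 6u + 4)
  u^3 + 6u^2 + 11u + 6 = ((1/2)u + 3/2)(2u^2 + 6u + 4) + (0)
Last nonzero remainder: 2u^2 + 6u + 4. Dividing through by 2 gives the monic gcd u^2 + 3u + 2.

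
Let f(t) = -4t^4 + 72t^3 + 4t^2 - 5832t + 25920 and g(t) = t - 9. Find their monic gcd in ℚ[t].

t - 9

Repeated division with remainder:
  -4t^4 + 72t^3 + 4t^2 - 5832t + 25920 = (-4t^3 + 36t^2 + 328t - 2880)(t - 9) + (0)
The last nonzero remainder t - 9 is already monic.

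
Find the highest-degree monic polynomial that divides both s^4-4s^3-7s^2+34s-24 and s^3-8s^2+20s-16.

By polynomial division,
  s^4-4s^3-7s^2+34s-24 = (s+4)(s^3-8s^2+20s-16) + (5s^2-30s+40)
  s^3-8s^2+20s-16 = ((1/5)s-2/5)(5s^2-30s+40) + (0)
Last nonzero remainder: 5s^2-30s+40. Dividing through by 5 gives the monic gcd s^2-6s+8.

s^2-6s+8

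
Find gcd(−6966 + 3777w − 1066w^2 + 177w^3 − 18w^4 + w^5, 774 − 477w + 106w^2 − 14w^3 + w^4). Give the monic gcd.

−258 + 73w − 11w^2 + w^3

Repeated division with remainder:
  w^5 − 18w^4 + 177w^3 − 1066w^2 + 3777w − 6966 = (w − 4)(w^4 − 14w^3 + 106w^2 − 477w + 774) + (15w^3 − 165w^2 + 1095w − 3870)
  w^4 − 14w^3 + 106w^2 − 477w + 774 = ((1/15)w − 1/5)(15w^3 − 165w^2 + 1095w − 3870) + (0)
Last nonzero remainder: 15w^3 − 165w^2 + 1095w − 3870. Dividing through by 15 gives the monic gcd w^3 − 11w^2 + 73w − 258.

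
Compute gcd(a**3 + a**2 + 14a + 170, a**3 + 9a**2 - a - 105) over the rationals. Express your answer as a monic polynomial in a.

a + 5

Repeated division with remainder:
  a**3 + a**2 + 14a + 170 = (a**3 + 9a**2 - a - 105) + (-8a**2 + 15a + 275)
  a**3 + 9a**2 - a - 105 = (-(1/8)a - 87/64)(-8a**2 + 15a + 275) + ((3441/64)a + 17205/64)
  -8a**2 + 15a + 275 = (-(512/3441)a + 3520/3441)((3441/64)a + 17205/64) + (0)
Last nonzero remainder: (3441/64)a + 17205/64. Dividing through by 3441/64 gives the monic gcd a + 5.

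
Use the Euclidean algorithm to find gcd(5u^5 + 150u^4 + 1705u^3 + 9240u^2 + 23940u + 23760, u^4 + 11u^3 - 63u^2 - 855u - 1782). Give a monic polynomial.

u^3 + 20u^2 + 117u + 198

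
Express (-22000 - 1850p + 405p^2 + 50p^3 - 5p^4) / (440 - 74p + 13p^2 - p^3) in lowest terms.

(-2200 - 405p + 5p^3)/(44 - 3p + p^2)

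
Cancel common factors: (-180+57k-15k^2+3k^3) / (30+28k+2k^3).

Repeated division with remainder:
  3k^3-15k^2+57k-180 = (3/2)(2k^3+28k+30) + (-15k^2+15k-225)
  2k^3+28k+30 = (-(2/15)k-2/15)(-15k^2+15k-225) + (0)
Last nonzero remainder: -15k^2+15k-225. Dividing through by -15 gives the monic gcd k^2-k+15.
Cancel k^2-k+15 from numerator and denominator to get the reduced form.

(-12+3k)/(2+2k)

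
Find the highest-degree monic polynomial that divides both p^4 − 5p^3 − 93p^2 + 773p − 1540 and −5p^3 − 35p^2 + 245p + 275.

p^2 + 6p − 55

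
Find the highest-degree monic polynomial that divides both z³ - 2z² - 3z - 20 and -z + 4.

z - 4

Apply the Euclidean algorithm:
  z³ - 2z² - 3z - 20 = (-z² - 2z - 5)(-z + 4) + (0)
Last nonzero remainder: -z + 4. Dividing through by -1 gives the monic gcd z - 4.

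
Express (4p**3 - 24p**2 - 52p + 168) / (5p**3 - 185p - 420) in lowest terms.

(4p - 8)/(5p + 20)

Repeated division with remainder:
  4p**3 - 24p**2 - 52p + 168 = (4/5)(5p**3 - 185p - 420) + (-24p**2 + 96p + 504)
  5p**3 - 185p - 420 = (-(5/24)p - 5/6)(-24p**2 + 96p + 504) + (0)
Last nonzero remainder: -24p**2 + 96p + 504. Dividing through by -24 gives the monic gcd p**2 - 4p - 21.
Cancel p**2 - 4p - 21 from numerator and denominator to get the reduced form.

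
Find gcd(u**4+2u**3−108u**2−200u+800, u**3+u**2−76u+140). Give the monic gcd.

Euclidean algorithm in ℚ[u]:
  u**4+2u**3−108u**2−200u+800 = (u+1)(u**3+u**2−76u+140) + (−33u**2−264u+660)
  u**3+u**2−76u+140 = (−(1/33)u+7/33)(−33u**2−264u+660) + (0)
Last nonzero remainder: −33u**2−264u+660. Dividing through by −33 gives the monic gcd u**2+8u−20.

u**2+8u−20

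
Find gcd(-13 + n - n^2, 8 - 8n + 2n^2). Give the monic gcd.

1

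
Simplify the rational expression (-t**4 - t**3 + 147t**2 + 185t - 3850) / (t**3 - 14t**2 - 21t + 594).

Euclidean algorithm in ℚ[t]:
  -t**4 - t**3 + 147t**2 + 185t - 3850 = (-t - 15)(t**3 - 14t**2 - 21t + 594) + (-84t**2 + 464t + 5060)
  t**3 - 14t**2 - 21t + 594 = (-(1/84)t + 89/882)(-84t**2 + 464t + 5060) + (-(3344/441)t + 36784/441)
  -84t**2 + 464t + 5060 = ((9261/836)t + 50715/836)(-(3344/441)t + 36784/441) + (0)
Last nonzero remainder: -(3344/441)t + 36784/441. Dividing through by -3344/441 gives the monic gcd t - 11.
Cancel t - 11 from numerator and denominator to get the reduced form.

(-t**3 - 12t**2 + 15t + 350)/(t**2 - 3t - 54)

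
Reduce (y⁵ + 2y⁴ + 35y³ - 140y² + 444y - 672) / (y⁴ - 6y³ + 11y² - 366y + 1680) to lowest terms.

Euclidean algorithm in ℚ[y]:
  y⁵ + 2y⁴ + 35y³ - 140y² + 444y - 672 = (y + 8)(y⁴ - 6y³ + 11y² - 366y + 1680) + (72y³ + 138y² + 1692y - 14112)
  y⁴ - 6y³ + 11y² - 366y + 1680 = ((1/72)y - 95/864)(72y³ + 138y² + 1692y - 14112) + ((385/144)y² + (385/24)y + 385/3)
  72y³ + 138y² + 1692y - 14112 = ((10368/385)y - 6048/55)((385/144)y² + (385/24)y + 385/3) + (0)
Last nonzero remainder: (385/144)y² + (385/24)y + 385/3. Dividing through by 385/144 gives the monic gcd y² + 6y + 48.
Cancel y² + 6y + 48 from numerator and denominator to get the reduced form.

(y³ - 4y² + 11y - 14)/(y² - 12y + 35)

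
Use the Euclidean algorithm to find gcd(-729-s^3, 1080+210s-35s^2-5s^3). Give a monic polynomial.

9+s

Repeated division with remainder:
  -s^3-729 = (1/5)(-5s^3-35s^2+210s+1080) + (7s^2-42s-945)
  -5s^3-35s^2+210s+1080 = (-(5/7)s-65/7)(7s^2-42s-945) + (-855s-7695)
  7s^2-42s-945 = (-(7/855)s+7/57)(-855s-7695) + (0)
Last nonzero remainder: -855s-7695. Dividing through by -855 gives the monic gcd s+9.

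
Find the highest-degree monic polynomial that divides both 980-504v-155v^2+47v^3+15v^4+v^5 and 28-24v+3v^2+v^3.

28-24v+3v^2+v^3

Apply the Euclidean algorithm:
  v^5+15v^4+47v^3-155v^2-504v+980 = (v^2+12v+35)(v^3+3v^2-24v+28) + (0)
The last nonzero remainder v^3+3v^2-24v+28 is already monic.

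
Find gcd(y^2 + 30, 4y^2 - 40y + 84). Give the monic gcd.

1

Repeated division with remainder:
  y^2 + 30 = (1/4)(4y^2 - 40y + 84) + (10y + 9)
  4y^2 - 40y + 84 = ((2/5)y - 109/25)(10y + 9) + (3081/25)
  10y + 9 = ((250/3081)y + 75/1027)(3081/25) + (0)
The last nonzero remainder is the constant 3081/25, so the polynomials are coprime and gcd = 1.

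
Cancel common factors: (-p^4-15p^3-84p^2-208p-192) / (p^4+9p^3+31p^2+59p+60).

Euclidean algorithm in ℚ[p]:
  -p^4-15p^3-84p^2-208p-192 = (-1)(p^4+9p^3+31p^2+59p+60) + (-6p^3-53p^2-149p-132)
  p^4+9p^3+31p^2+59p+60 = (-(1/6)p-1/36)(-6p^3-53p^2-149p-132) + ((169/36)p^2+(1183/36)p+169/3)
  -6p^3-53p^2-149p-132 = (-(216/169)p-396/169)((169/36)p^2+(1183/36)p+169/3) + (0)
Last nonzero remainder: (169/36)p^2+(1183/36)p+169/3. Dividing through by 169/36 gives the monic gcd p^2+7p+12.
Cancel p^2+7p+12 from numerator and denominator to get the reduced form.

(-p^2-8p-16)/(p^2+2p+5)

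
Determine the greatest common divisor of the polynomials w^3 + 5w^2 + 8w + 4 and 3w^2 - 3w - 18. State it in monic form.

By polynomial division,
  w^3 + 5w^2 + 8w + 4 = ((1/3)w + 2)(3w^2 - 3w - 18) + (20w + 40)
  3w^2 - 3w - 18 = ((3/20)w - 9/20)(20w + 40) + (0)
Last nonzero remainder: 20w + 40. Dividing through by 20 gives the monic gcd w + 2.

w + 2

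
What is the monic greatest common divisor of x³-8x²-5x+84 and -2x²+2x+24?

By polynomial division,
  x³-8x²-5x+84 = (-(1/2)x+7/2)(-2x²+2x+24) + (0)
Last nonzero remainder: -2x²+2x+24. Dividing through by -2 gives the monic gcd x²-x-12.

x²-x-12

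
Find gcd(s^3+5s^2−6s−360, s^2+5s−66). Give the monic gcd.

s−6

By polynomial division,
  s^3+5s^2−6s−360 = (s)(s^2+5s−66) + (60s−360)
  s^2+5s−66 = ((1/60)s+11/60)(60s−360) + (0)
Last nonzero remainder: 60s−360. Dividing through by 60 gives the monic gcd s−6.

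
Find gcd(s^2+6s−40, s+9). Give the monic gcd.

Repeated division with remainder:
  s^2+6s−40 = (s−3)(s+9) + (−13)
  s+9 = (−(1/13)s−9/13)(−13) + (0)
The last nonzero remainder is the constant −13, so the polynomials are coprime and gcd = 1.

1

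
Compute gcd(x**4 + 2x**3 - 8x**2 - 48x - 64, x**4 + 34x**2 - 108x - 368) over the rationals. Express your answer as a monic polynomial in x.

Euclidean algorithm in ℚ[x]:
  x**4 + 2x**3 - 8x**2 - 48x - 64 = (x**4 + 34x**2 - 108x - 368) + (2x**3 - 42x**2 + 60x + 304)
  x**4 + 34x**2 - 108x - 368 = ((1/2)x + 21/2)(2x**3 - 42x**2 + 60x + 304) + (445x**2 - 890x - 3560)
  2x**3 - 42x**2 + 60x + 304 = ((2/445)x - 38/445)(445x**2 - 890x - 3560) + (0)
Last nonzero remainder: 445x**2 - 890x - 3560. Dividing through by 445 gives the monic gcd x**2 - 2x - 8.

x**2 - 2x - 8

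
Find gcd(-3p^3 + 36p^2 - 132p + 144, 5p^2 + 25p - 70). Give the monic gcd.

Apply the Euclidean algorithm:
  -3p^3 + 36p^2 - 132p + 144 = (-(3/5)p + 51/5)(5p^2 + 25p - 70) + (-429p + 858)
  5p^2 + 25p - 70 = (-(5/429)p - 35/429)(-429p + 858) + (0)
Last nonzero remainder: -429p + 858. Dividing through by -429 gives the monic gcd p - 2.

p - 2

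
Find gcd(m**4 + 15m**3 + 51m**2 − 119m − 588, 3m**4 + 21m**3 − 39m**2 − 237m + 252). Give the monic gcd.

m**3 + 8m**2 − 5m − 84

Apply the Euclidean algorithm:
  m**4 + 15m**3 + 51m**2 − 119m − 588 = (1/3)(3m**4 + 21m**3 − 39m**2 − 237m + 252) + (8m**3 + 64m**2 − 40m − 672)
  3m**4 + 21m**3 − 39m**2 − 237m + 252 = ((3/8)m − 3/8)(8m**3 + 64m**2 − 40m − 672) + (0)
Last nonzero remainder: 8m**3 + 64m**2 − 40m − 672. Dividing through by 8 gives the monic gcd m**3 + 8m**2 − 5m − 84.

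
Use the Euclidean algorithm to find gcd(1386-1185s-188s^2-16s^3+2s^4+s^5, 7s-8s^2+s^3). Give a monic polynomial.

Repeated division with remainder:
  s^5+2s^4-16s^3-188s^2-1185s+1386 = (s^2+10s+57)(s^3-8s^2+7s) + (198s^2-1584s+1386)
  s^3-8s^2+7s = ((1/198)s)(198s^2-1584s+1386) + (0)
Last nonzero remainder: 198s^2-1584s+1386. Dividing through by 198 gives the monic gcd s^2-8s+7.

7-8s+s^2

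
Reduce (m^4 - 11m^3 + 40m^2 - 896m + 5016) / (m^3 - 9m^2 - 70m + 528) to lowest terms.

Apply the Euclidean algorithm:
  m^4 - 11m^3 + 40m^2 - 896m + 5016 = (m - 2)(m^3 - 9m^2 - 70m + 528) + (92m^2 - 1564m + 6072)
  m^3 - 9m^2 - 70m + 528 = ((1/92)m + 2/23)(92m^2 - 1564m + 6072) + (0)
Last nonzero remainder: 92m^2 - 1564m + 6072. Dividing through by 92 gives the monic gcd m^2 - 17m + 66.
Cancel m^2 - 17m + 66 from numerator and denominator to get the reduced form.

(m^2 + 6m + 76)/(m + 8)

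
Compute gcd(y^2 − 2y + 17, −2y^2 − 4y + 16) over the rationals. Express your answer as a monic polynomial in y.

By polynomial division,
  y^2 − 2y + 17 = (−1/2)(−2y^2 − 4y + 16) + (−4y + 25)
  −2y^2 − 4y + 16 = ((1/2)y + 33/8)(−4y + 25) + (−697/8)
  −4y + 25 = ((32/697)y − 200/697)(−697/8) + (0)
The last nonzero remainder is the constant −697/8, so the polynomials are coprime and gcd = 1.

1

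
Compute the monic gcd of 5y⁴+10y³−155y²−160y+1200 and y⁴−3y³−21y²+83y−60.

y³−2y²−23y+60

Euclidean algorithm in ℚ[y]:
  5y⁴+10y³−155y²−160y+1200 = (5)(y⁴−3y³−21y²+83y−60) + (25y³−50y²−575y+1500)
  y⁴−3y³−21y²+83y−60 = ((1/25)y−1/25)(25y³−50y²−575y+1500) + (0)
Last nonzero remainder: 25y³−50y²−575y+1500. Dividing through by 25 gives the monic gcd y³−2y²−23y+60.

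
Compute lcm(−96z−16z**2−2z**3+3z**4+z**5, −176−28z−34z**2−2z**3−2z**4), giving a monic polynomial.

By polynomial division,
  z**5+3z**4−2z**3−16z**2−96z = (−(1/2)z−1)(−2z**4−2z**3−34z**2−28z−176) + (−21z**3−64z**2−212z−176)
  −2z**4−2z**3−34z**2−28z−176 = ((2/21)z−86/441)(−21z**3−64z**2−212z−176) + (−(11594/441)z**2−(23188/441)z−92752/441)
  −21z**3−64z**2−212z−176 = ((9261/11594)z+441/527)(−(11594/441)z**2−(23188/441)z−92752/441) + (0)
Last nonzero remainder: −(11594/441)z**2−(23188/441)z−92752/441. Dividing through by −11594/441 gives the monic gcd z**2+2z+8.
Then lcm(f, g) = f·g / gcd(f, g); expanding and making the result monic gives the answer.

−1056z−80z**2−102z**3+19z**4+6z**5+2z**6+z**7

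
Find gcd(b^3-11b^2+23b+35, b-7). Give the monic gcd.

Euclidean algorithm in ℚ[b]:
  b^3-11b^2+23b+35 = (b^2-4b-5)(b-7) + (0)
The last nonzero remainder b-7 is already monic.

b-7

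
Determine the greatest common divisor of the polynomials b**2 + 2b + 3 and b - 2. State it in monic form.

Repeated division with remainder:
  b**2 + 2b + 3 = (b + 4)(b - 2) + (11)
  b - 2 = ((1/11)b - 2/11)(11) + (0)
The last nonzero remainder is the constant 11, so the polynomials are coprime and gcd = 1.

1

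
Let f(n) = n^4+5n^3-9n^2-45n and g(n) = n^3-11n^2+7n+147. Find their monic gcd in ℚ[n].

Euclidean algorithm in ℚ[n]:
  n^4+5n^3-9n^2-45n = (n+16)(n^3-11n^2+7n+147) + (160n^2-304n-2352)
  n^3-11n^2+7n+147 = ((1/160)n-91/1600)(160n^2-304n-2352) + ((441/100)n+1323/100)
  160n^2-304n-2352 = ((16000/441)n-1600/9)((441/100)n+1323/100) + (0)
Last nonzero remainder: (441/100)n+1323/100. Dividing through by 441/100 gives the monic gcd n+3.

n+3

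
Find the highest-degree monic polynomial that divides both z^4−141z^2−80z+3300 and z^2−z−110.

z^2−z−110

Apply the Euclidean algorithm:
  z^4−141z^2−80z+3300 = (z^2+z−30)(z^2−z−110) + (0)
The last nonzero remainder z^2−z−110 is already monic.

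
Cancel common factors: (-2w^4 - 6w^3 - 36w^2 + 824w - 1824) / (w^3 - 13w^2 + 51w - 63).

(-2w^3 - 12w^2 - 72w + 608)/(w^2 - 10w + 21)

Apply the Euclidean algorithm:
  -2w^4 - 6w^3 - 36w^2 + 824w - 1824 = (-2w - 32)(w^3 - 13w^2 + 51w - 63) + (-350w^2 + 2330w - 3840)
  w^3 - 13w^2 + 51w - 63 = (-(1/350)w + 111/6125)(-350w^2 + 2330w - 3840) + (-(2691/1225)w + 8073/1225)
  -350w^2 + 2330w - 3840 = ((428750/2691)w - 1568000/2691)(-(2691/1225)w + 8073/1225) + (0)
Last nonzero remainder: -(2691/1225)w + 8073/1225. Dividing through by -2691/1225 gives the monic gcd w - 3.
Cancel w - 3 from numerator and denominator to get the reduced form.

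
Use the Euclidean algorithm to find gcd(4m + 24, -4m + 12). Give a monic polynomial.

1

By polynomial division,
  4m + 24 = (-1)(-4m + 12) + (36)
  -4m + 12 = (-(1/9)m + 1/3)(36) + (0)
The last nonzero remainder is the constant 36, so the polynomials are coprime and gcd = 1.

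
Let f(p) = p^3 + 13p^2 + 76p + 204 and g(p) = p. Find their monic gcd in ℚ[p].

1

By polynomial division,
  p^3 + 13p^2 + 76p + 204 = (p^2 + 13p + 76)(p) + (204)
  p = ((1/204)p)(204) + (0)
The last nonzero remainder is the constant 204, so the polynomials are coprime and gcd = 1.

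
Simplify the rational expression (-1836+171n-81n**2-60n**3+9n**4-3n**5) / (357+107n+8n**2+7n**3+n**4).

Apply the Euclidean algorithm:
  -3n**5+9n**4-60n**3-81n**2+171n-1836 = (-3n+30)(n**4+7n**3+8n**2+107n+357) + (-246n**3-1968n-12546)
  n**4+7n**3+8n**2+107n+357 = (-(1/246)n-7/246)(-246n**3-1968n-12546) + (0)
Last nonzero remainder: -246n**3-1968n-12546. Dividing through by -246 gives the monic gcd n**3+8n+51.
Cancel n**3+8n+51 from numerator and denominator to get the reduced form.

(-36+9n-3n**2)/(7+n)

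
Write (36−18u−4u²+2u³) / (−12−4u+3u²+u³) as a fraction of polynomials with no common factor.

Repeated division with remainder:
  2u³−4u²−18u+36 = (2)(u³+3u²−4u−12) + (−10u²−10u+60)
  u³+3u²−4u−12 = (−(1/10)u−1/5)(−10u²−10u+60) + (0)
Last nonzero remainder: −10u²−10u+60. Dividing through by −10 gives the monic gcd u²+u−6.
Cancel u²+u−6 from numerator and denominator to get the reduced form.

(−6+2u)/(2+u)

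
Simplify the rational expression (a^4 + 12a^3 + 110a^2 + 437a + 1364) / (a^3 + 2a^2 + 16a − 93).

Euclidean algorithm in ℚ[a]:
  a^4 + 12a^3 + 110a^2 + 437a + 1364 = (a + 10)(a^3 + 2a^2 + 16a − 93) + (74a^2 + 370a + 2294)
  a^3 + 2a^2 + 16a − 93 = ((1/74)a − 3/74)(74a^2 + 370a + 2294) + (0)
Last nonzero remainder: 74a^2 + 370a + 2294. Dividing through by 74 gives the monic gcd a^2 + 5a + 31.
Cancel a^2 + 5a + 31 from numerator and denominator to get the reduced form.

(a^2 + 7a + 44)/(a − 3)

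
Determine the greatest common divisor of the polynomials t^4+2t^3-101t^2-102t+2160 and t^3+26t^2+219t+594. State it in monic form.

t^2+15t+54

Repeated division with remainder:
  t^4+2t^3-101t^2-102t+2160 = (t-24)(t^3+26t^2+219t+594) + (304t^2+4560t+16416)
  t^3+26t^2+219t+594 = ((1/304)t+11/304)(304t^2+4560t+16416) + (0)
Last nonzero remainder: 304t^2+4560t+16416. Dividing through by 304 gives the monic gcd t^2+15t+54.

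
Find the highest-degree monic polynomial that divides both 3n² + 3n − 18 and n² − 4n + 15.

Apply the Euclidean algorithm:
  3n² + 3n − 18 = (3)(n² − 4n + 15) + (15n − 63)
  n² − 4n + 15 = ((1/15)n + 1/75)(15n − 63) + (396/25)
  15n − 63 = ((125/132)n − 175/44)(396/25) + (0)
The last nonzero remainder is the constant 396/25, so the polynomials are coprime and gcd = 1.

1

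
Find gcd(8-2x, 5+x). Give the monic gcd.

1

Apply the Euclidean algorithm:
  -2x+8 = (-2)(x+5) + (18)
  x+5 = ((1/18)x+5/18)(18) + (0)
The last nonzero remainder is the constant 18, so the polynomials are coprime and gcd = 1.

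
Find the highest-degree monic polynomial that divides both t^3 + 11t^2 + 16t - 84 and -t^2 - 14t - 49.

Euclidean algorithm in ℚ[t]:
  t^3 + 11t^2 + 16t - 84 = (-t + 3)(-t^2 - 14t - 49) + (9t + 63)
  -t^2 - 14t - 49 = (-(1/9)t - 7/9)(9t + 63) + (0)
Last nonzero remainder: 9t + 63. Dividing through by 9 gives the monic gcd t + 7.

t + 7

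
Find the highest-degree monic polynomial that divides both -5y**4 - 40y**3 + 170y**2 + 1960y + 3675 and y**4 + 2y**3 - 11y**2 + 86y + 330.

y**2 + 8y + 15

Repeated division with remainder:
  -5y**4 - 40y**3 + 170y**2 + 1960y + 3675 = (-5)(y**4 + 2y**3 - 11y**2 + 86y + 330) + (-30y**3 + 115y**2 + 2390y + 5325)
  y**4 + 2y**3 - 11y**2 + 86y + 330 = (-(1/30)y - 7/36)(-30y**3 + 115y**2 + 2390y + 5325) + ((3277/36)y**2 + (6554/9)y + 16385/12)
  -30y**3 + 115y**2 + 2390y + 5325 = (-(1080/3277)y + 12780/3277)((3277/36)y**2 + (6554/9)y + 16385/12) + (0)
Last nonzero remainder: (3277/36)y**2 + (6554/9)y + 16385/12. Dividing through by 3277/36 gives the monic gcd y**2 + 8y + 15.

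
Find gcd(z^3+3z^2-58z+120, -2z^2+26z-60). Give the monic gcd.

Euclidean algorithm in ℚ[z]:
  z^3+3z^2-58z+120 = (-(1/2)z-8)(-2z^2+26z-60) + (120z-360)
  -2z^2+26z-60 = (-(1/60)z+1/6)(120z-360) + (0)
Last nonzero remainder: 120z-360. Dividing through by 120 gives the monic gcd z-3.

z-3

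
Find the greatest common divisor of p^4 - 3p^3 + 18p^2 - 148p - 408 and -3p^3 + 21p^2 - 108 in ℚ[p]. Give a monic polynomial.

p^2 - 4p - 12

By polynomial division,
  p^4 - 3p^3 + 18p^2 - 148p - 408 = (-(1/3)p - 4/3)(-3p^3 + 21p^2 - 108) + (46p^2 - 184p - 552)
  -3p^3 + 21p^2 - 108 = (-(3/46)p + 9/46)(46p^2 - 184p - 552) + (0)
Last nonzero remainder: 46p^2 - 184p - 552. Dividing through by 46 gives the monic gcd p^2 - 4p - 12.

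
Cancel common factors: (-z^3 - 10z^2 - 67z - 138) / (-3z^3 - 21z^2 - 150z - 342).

(z^2 + 7z + 46)/(3z^2 + 12z + 114)

Apply the Euclidean algorithm:
  -z^3 - 10z^2 - 67z - 138 = (1/3)(-3z^3 - 21z^2 - 150z - 342) + (-3z^2 - 17z - 24)
  -3z^3 - 21z^2 - 150z - 342 = (z + 4/3)(-3z^2 - 17z - 24) + (-(310/3)z - 310)
  -3z^2 - 17z - 24 = ((9/310)z + 12/155)(-(310/3)z - 310) + (0)
Last nonzero remainder: -(310/3)z - 310. Dividing through by -310/3 gives the monic gcd z + 3.
Cancel z + 3 from numerator and denominator to get the reduced form.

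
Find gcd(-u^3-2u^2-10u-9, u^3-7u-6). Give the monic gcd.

Apply the Euclidean algorithm:
  -u^3-2u^2-10u-9 = (-1)(u^3-7u-6) + (-2u^2-17u-15)
  u^3-7u-6 = (-(1/2)u+17/4)(-2u^2-17u-15) + ((231/4)u+231/4)
  -2u^2-17u-15 = (-(8/231)u-20/77)((231/4)u+231/4) + (0)
Last nonzero remainder: (231/4)u+231/4. Dividing through by 231/4 gives the monic gcd u+1.

u+1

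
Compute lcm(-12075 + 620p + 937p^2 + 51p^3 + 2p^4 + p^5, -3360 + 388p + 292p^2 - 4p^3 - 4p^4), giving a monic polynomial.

96600 - 17035p - 6876p^2 + 529p^3 + 35p^4 - 6p^5 + p^6

By polynomial division,
  p^5 + 2p^4 + 51p^3 + 937p^2 + 620p - 12075 = (-(1/4)p - 1/4)(-4p^4 - 4p^3 + 292p^2 + 388p - 3360) + (123p^3 + 1107p^2 - 123p - 12915)
  -4p^4 - 4p^3 + 292p^2 + 388p - 3360 = (-(4/123)p + 32/123)(123p^3 + 1107p^2 - 123p - 12915) + (0)
Last nonzero remainder: 123p^3 + 1107p^2 - 123p - 12915. Dividing through by 123 gives the monic gcd p^3 + 9p^2 - p - 105.
Then lcm(f, g) = f·g / gcd(f, g); expanding and making the result monic gives the answer.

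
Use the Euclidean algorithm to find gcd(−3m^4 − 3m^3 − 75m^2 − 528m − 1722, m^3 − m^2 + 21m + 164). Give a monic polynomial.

m^2 − 5m + 41

Repeated division with remainder:
  −3m^4 − 3m^3 − 75m^2 − 528m − 1722 = (−3m − 6)(m^3 − m^2 + 21m + 164) + (−18m^2 + 90m − 738)
  m^3 − m^2 + 21m + 164 = (−(1/18)m − 2/9)(−18m^2 + 90m − 738) + (0)
Last nonzero remainder: −18m^2 + 90m − 738. Dividing through by −18 gives the monic gcd m^2 − 5m + 41.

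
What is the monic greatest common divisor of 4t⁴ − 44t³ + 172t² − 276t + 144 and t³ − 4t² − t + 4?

t² − 5t + 4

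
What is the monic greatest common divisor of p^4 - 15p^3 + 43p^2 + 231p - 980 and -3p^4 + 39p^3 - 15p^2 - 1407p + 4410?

p^3 - 19p^2 + 119p - 245

Repeated division with remainder:
  p^4 - 15p^3 + 43p^2 + 231p - 980 = (-1/3)(-3p^4 + 39p^3 - 15p^2 - 1407p + 4410) + (-2p^3 + 38p^2 - 238p + 490)
  -3p^4 + 39p^3 - 15p^2 - 1407p + 4410 = ((3/2)p + 9)(-2p^3 + 38p^2 - 238p + 490) + (0)
Last nonzero remainder: -2p^3 + 38p^2 - 238p + 490. Dividing through by -2 gives the monic gcd p^3 - 19p^2 + 119p - 245.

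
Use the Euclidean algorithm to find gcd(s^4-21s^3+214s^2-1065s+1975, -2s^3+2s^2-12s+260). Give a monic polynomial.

s-5

Euclidean algorithm in ℚ[s]:
  s^4-21s^3+214s^2-1065s+1975 = (-(1/2)s+10)(-2s^3+2s^2-12s+260) + (188s^2-815s-625)
  -2s^3+2s^2-12s+260 = (-(1/94)s-627/17672)(188s^2-815s-625) + (-(840569/17672)s+4202845/17672)
  188s^2-815s-625 = (-(3322336/840569)s-2209000/840569)(-(840569/17672)s+4202845/17672) + (0)
Last nonzero remainder: -(840569/17672)s+4202845/17672. Dividing through by -840569/17672 gives the monic gcd s-5.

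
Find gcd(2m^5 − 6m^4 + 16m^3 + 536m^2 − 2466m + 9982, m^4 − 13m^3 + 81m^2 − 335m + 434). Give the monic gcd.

Repeated division with remainder:
  2m^5 − 6m^4 + 16m^3 + 536m^2 − 2466m + 9982 = (2m + 20)(m^4 − 13m^3 + 81m^2 − 335m + 434) + (114m^3 − 414m^2 + 3366m + 1302)
  m^4 − 13m^3 + 81m^2 − 335m + 434 = ((1/114)m − 89/1083)(114m^3 − 414m^2 + 3366m + 1302) + ((6300/361)m^2 − (25200/361)m + 195300/361)
  114m^3 − 414m^2 + 3366m + 1302 = ((6859/1050)m + 361/150)((6300/361)m^2 − (25200/361)m + 195300/361) + (0)
Last nonzero remainder: (6300/361)m^2 − (25200/361)m + 195300/361. Dividing through by 6300/361 gives the monic gcd m^2 − 4m + 31.

m^2 − 4m + 31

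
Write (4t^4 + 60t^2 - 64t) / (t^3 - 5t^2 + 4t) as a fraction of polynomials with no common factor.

(4t^2 + 4t + 64)/(t - 4)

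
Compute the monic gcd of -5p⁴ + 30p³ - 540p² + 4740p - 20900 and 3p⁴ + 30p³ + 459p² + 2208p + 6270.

By polynomial division,
  -5p⁴ + 30p³ - 540p² + 4740p - 20900 = (-5/3)(3p⁴ + 30p³ + 459p² + 2208p + 6270) + (80p³ + 225p² + 8420p - 10450)
  3p⁴ + 30p³ + 459p² + 2208p + 6270 = ((3/80)p + 69/256)(80p³ + 225p² + 8420p - 10450) + ((21147/256)p² + (21147/64)p + 1163085/128)
  80p³ + 225p² + 8420p - 10450 = ((20480/21147)p - 1280/1113)((21147/256)p² + (21147/64)p + 1163085/128) + (0)
Last nonzero remainder: (21147/256)p² + (21147/64)p + 1163085/128. Dividing through by 21147/256 gives the monic gcd p² + 4p + 110.

p² + 4p + 110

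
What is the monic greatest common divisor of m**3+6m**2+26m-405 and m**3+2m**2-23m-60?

By polynomial division,
  m**3+6m**2+26m-405 = (m**3+2m**2-23m-60) + (4m**2+49m-345)
  m**3+2m**2-23m-60 = ((1/4)m-41/16)(4m**2+49m-345) + ((3021/16)m-15105/16)
  4m**2+49m-345 = ((64/3021)m+368/1007)((3021/16)m-15105/16) + (0)
Last nonzero remainder: (3021/16)m-15105/16. Dividing through by 3021/16 gives the monic gcd m-5.

m-5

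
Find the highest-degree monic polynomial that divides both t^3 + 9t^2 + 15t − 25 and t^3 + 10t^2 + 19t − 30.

By polynomial division,
  t^3 + 9t^2 + 15t − 25 = (t^3 + 10t^2 + 19t − 30) + (−t^2 − 4t + 5)
  t^3 + 10t^2 + 19t − 30 = (−t − 6)(−t^2 − 4t + 5) + (0)
Last nonzero remainder: −t^2 − 4t + 5. Dividing through by −1 gives the monic gcd t^2 + 4t − 5.

t^2 + 4t − 5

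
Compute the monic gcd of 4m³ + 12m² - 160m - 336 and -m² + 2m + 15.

1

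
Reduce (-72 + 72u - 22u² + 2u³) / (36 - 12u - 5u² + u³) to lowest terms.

(-6 + 2u)/(3 + u)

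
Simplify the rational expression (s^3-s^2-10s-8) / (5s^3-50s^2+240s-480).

Repeated division with remainder:
  s^3-s^2-10s-8 = (1/5)(5s^3-50s^2+240s-480) + (9s^2-58s+88)
  5s^3-50s^2+240s-480 = ((5/9)s-160/81)(9s^2-58s+88) + ((6200/81)s-24800/81)
  9s^2-58s+88 = ((729/6200)s-891/3100)((6200/81)s-24800/81) + (0)
Last nonzero remainder: (6200/81)s-24800/81. Dividing through by 6200/81 gives the monic gcd s-4.
Cancel s-4 from numerator and denominator to get the reduced form.

(s^2+3s+2)/(5s^2-30s+120)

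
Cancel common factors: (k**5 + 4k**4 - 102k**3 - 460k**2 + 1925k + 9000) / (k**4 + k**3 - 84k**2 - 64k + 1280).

(k**3 - 9k**2 - 25k + 225)/(k**2 - 12k + 32)

By polynomial division,
  k**5 + 4k**4 - 102k**3 - 460k**2 + 1925k + 9000 = (k + 3)(k**4 + k**3 - 84k**2 - 64k + 1280) + (-21k**3 - 144k**2 + 837k + 5160)
  k**4 + k**3 - 84k**2 - 64k + 1280 = (-(1/21)k + 41/147)(-21k**3 - 144k**2 + 837k + 5160) + (-(195/49)k**2 - (2535/49)k - 7800/49)
  -21k**3 - 144k**2 + 837k + 5160 = ((343/65)k - 2107/65)(-(195/49)k**2 - (2535/49)k - 7800/49) + (0)
Last nonzero remainder: -(195/49)k**2 - (2535/49)k - 7800/49. Dividing through by -195/49 gives the monic gcd k**2 + 13k + 40.
Cancel k**2 + 13k + 40 from numerator and denominator to get the reduced form.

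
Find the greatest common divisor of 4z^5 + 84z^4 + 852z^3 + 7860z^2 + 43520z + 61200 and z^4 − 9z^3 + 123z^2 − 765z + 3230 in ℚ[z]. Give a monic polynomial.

By polynomial division,
  4z^5 + 84z^4 + 852z^3 + 7860z^2 + 43520z + 61200 = (4z + 120)(z^4 − 9z^3 + 123z^2 − 765z + 3230) + (1440z^3 − 3840z^2 + 122400z − 326400)
  z^4 − 9z^3 + 123z^2 − 765z + 3230 = ((1/1440)z − 19/4320)(1440z^3 − 3840z^2 + 122400z − 326400) + ((190/9)z^2 + 16150/9)
  1440z^3 − 3840z^2 + 122400z − 326400 = ((1296/19)z − 3456/19)((190/9)z^2 + 16150/9) + (0)
Last nonzero remainder: (190/9)z^2 + 16150/9. Dividing through by 190/9 gives the monic gcd z^2 + 85.

z^2 + 85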